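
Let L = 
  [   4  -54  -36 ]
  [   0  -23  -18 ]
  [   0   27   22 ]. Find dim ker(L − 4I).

2

L − 4I = [[0, -54, -36], [0, -27, -18], [0, 27, 18]].
This matrix has rank 1, so its null space has dimension 3 − 1 = 2.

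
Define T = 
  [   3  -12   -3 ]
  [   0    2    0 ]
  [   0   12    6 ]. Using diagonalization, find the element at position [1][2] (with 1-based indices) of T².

-96

Characteristic polynomial: μ^3 - 11μ^2 + 36μ - 36 = (μ - 6)(μ - 3)(μ - 2), so the eigenvalues are 2, 3, 6.
μ=3: eigenvector (1, 0, 0).
μ=2: eigenvector (3, 1, -3).
μ=6: eigenvector (-1, 0, 1).
P = [[1, 3, -1], [0, 1, 0], [0, -3, 1]], D = diag(3, 2, 6), P⁻¹ = [[1, 0, 1], [0, 1, 0], [0, 3, 1]].
T² = P·diag(9, 4, 36)·P⁻¹ = [[9, -96, -27], [0, 4, 0], [0, 96, 36]].
The requested entry is -96.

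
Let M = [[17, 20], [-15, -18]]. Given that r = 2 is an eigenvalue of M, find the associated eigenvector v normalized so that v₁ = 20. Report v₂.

-15

M − 2I = [[15, 20], [-15, -20]].
Solving (M − 2I)v = 0 gives the eigenspace spanned by (20, -15).
With v₁ = 20, v = (20, -15), so v₂ = -15.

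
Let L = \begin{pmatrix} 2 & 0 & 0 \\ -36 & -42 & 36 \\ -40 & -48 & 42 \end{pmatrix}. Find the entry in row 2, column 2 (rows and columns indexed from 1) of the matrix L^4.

1296

Characteristic polynomial: s^3 - 2s^2 - 36s + 72 = (s - 6)(s - 2)(s + 6), so the eigenvalues are -6, 2, 6.
s=2: eigenvector (1, 0, 1).
s=-6: eigenvector (0, 1, 1).
s=6: eigenvector (0, 3, 4).
P = [[1, 0, 0], [0, 1, 3], [1, 1, 4]], D = diag(2, -6, 6), P⁻¹ = [[1, 0, 0], [3, 4, -3], [-1, -1, 1]].
L⁴ = P·diag(16, 1296, 1296)·P⁻¹ = [[16, 0, 0], [0, 1296, 0], [-1280, 0, 1296]].
The requested entry is 1296.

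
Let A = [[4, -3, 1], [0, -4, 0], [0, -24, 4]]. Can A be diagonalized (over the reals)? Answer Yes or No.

Characteristic polynomial: p(r) = r^3 - 4r^2 - 16r + 64 = (r - 4)^2(r + 4).
r = 4 has algebraic multiplicity 2; rank(A − 4I) = 2, so geometric multiplicity = 1.
Geometric multiplicity < algebraic multiplicity, so A is not diagonalizable.

No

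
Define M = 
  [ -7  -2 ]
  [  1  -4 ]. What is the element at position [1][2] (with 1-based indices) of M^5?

Characteristic polynomial: s^2 + 11s + 30 = (s + 5)(s + 6), so the eigenvalues are -6, -5.
s=-5: eigenvector (1, -1).
s=-6: eigenvector (2, -1).
P = [[1, 2], [-1, -1]], D = diag(-5, -6), P⁻¹ = [[-1, -2], [1, 1]].
M⁵ = P·diag(-3125, -7776)·P⁻¹ = [[-12427, -9302], [4651, 1526]].
The requested entry is -9302.

-9302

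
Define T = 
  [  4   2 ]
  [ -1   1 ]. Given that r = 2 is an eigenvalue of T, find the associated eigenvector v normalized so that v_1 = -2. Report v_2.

T − 2I = [[2, 2], [-1, -1]].
Solving (T − 2I)v = 0 gives the eigenspace spanned by (-2, 2).
With v_1 = -2, v = (-2, 2), so v_2 = 2.

2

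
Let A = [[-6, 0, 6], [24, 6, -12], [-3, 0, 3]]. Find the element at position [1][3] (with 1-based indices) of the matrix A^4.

Characteristic polynomial: t^3 - 3t^2 - 18t = t(t - 6)(t + 3), so the eigenvalues are -3, 0, 6.
t=0: eigenvector (1, -2, 1).
t=6: eigenvector (0, 1, 0).
t=-3: eigenvector (-2, 4, -1).
P = [[1, 0, -2], [-2, 1, 4], [1, 0, -1]], D = diag(0, 6, -3), P⁻¹ = [[-1, 0, 2], [2, 1, 0], [-1, 0, 1]].
A⁴ = P·diag(0, 1296, 81)·P⁻¹ = [[162, 0, -162], [2268, 1296, 324], [81, 0, -81]].
The requested entry is -162.

-162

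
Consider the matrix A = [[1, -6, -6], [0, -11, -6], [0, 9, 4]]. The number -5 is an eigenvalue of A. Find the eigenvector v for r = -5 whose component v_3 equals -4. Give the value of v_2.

4

A + 5I = [[6, -6, -6], [0, -6, -6], [0, 9, 9]].
Solving (A + 5I)v = 0 gives the eigenspace spanned by (0, 4, -4).
With v_3 = -4, v = (0, 4, -4), so v_2 = 4.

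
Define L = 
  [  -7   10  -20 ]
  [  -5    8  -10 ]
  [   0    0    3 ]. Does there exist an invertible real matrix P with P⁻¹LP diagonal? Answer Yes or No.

Characteristic polynomial: p(μ) = μ^3 - 4μ^2 - 3μ + 18 = (μ - 3)^2(μ + 2).
μ = 3 has algebraic multiplicity 2; rank(L − 3I) = 1, so geometric multiplicity = 2.
Every eigenvalue has geometric = algebraic multiplicity, so L is diagonalizable.

Yes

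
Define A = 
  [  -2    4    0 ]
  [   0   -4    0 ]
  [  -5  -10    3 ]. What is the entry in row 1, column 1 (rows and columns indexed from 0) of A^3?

Characteristic polynomial: r^3 + 3r^2 - 10r - 24 = (r - 3)(r + 2)(r + 4), so the eigenvalues are -4, -2, 3.
r=3: eigenvector (0, 0, 1).
r=-4: eigenvector (-2, 1, 0).
r=-2: eigenvector (1, 0, 1).
P = [[0, -2, 1], [0, 1, 0], [1, 0, 1]], D = diag(3, -4, -2), P⁻¹ = [[-1, -2, 1], [0, 1, 0], [1, 2, 0]].
A³ = P·diag(27, -64, -8)·P⁻¹ = [[-8, 112, 0], [0, -64, 0], [-35, -70, 27]].
The requested entry is -64.

-64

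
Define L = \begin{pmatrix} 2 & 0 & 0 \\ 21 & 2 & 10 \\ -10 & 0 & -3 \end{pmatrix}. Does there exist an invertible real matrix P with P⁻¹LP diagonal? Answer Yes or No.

No

Characteristic polynomial: p(λ) = λ^3 - λ^2 - 8λ + 12 = (λ - 2)^2(λ + 3).
λ = 2 has algebraic multiplicity 2; rank(L − 2I) = 2, so geometric multiplicity = 1.
Geometric multiplicity < algebraic multiplicity, so L is not diagonalizable.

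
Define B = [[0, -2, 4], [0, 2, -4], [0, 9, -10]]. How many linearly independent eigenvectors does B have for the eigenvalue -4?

B + 4I = [[4, -2, 4], [0, 6, -4], [0, 9, -6]].
This matrix has rank 2, so its null space has dimension 3 − 2 = 1.

1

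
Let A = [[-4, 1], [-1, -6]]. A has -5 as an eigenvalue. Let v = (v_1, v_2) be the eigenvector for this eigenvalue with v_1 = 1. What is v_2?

-1

A + 5I = [[1, 1], [-1, -1]].
Solving (A + 5I)v = 0 gives the eigenspace spanned by (1, -1).
With v_1 = 1, v = (1, -1), so v_2 = -1.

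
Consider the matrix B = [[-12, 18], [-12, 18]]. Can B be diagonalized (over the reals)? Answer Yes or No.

Characteristic polynomial: p(r) = r^2 - 6r = r(r - 6).
All 2 eigenvalues are distinct, so B is diagonalizable.

Yes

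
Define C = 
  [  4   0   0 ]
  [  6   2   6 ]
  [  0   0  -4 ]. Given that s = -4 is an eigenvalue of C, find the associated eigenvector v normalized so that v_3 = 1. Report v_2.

-1

C + 4I = [[8, 0, 0], [6, 6, 6], [0, 0, 0]].
Solving (C + 4I)v = 0 gives the eigenspace spanned by (0, -1, 1).
With v_3 = 1, v = (0, -1, 1), so v_2 = -1.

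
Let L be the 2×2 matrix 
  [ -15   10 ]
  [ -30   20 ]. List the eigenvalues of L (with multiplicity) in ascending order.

Characteristic polynomial: p(s) = s^2 - 5s = s(s - 5).
Roots (with multiplicity): 0, 5.

0, 5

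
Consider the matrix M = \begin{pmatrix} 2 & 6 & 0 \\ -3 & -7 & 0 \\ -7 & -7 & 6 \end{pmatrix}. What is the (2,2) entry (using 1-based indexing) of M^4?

511

Characteristic polynomial: λ^3 - λ^2 - 26λ - 24 = (λ - 6)(λ + 1)(λ + 4), so the eigenvalues are -4, -1, 6.
λ=-1: eigenvector (2, -1, 1).
λ=-4: eigenvector (1, -1, 0).
λ=6: eigenvector (0, 0, 1).
P = [[2, 1, 0], [-1, -1, 0], [1, 0, 1]], D = diag(-1, -4, 6), P⁻¹ = [[1, 1, 0], [-1, -2, 0], [-1, -1, 1]].
M⁴ = P·diag(1, 256, 1296)·P⁻¹ = [[-254, -510, 0], [255, 511, 0], [-1295, -1295, 1296]].
The requested entry is 511.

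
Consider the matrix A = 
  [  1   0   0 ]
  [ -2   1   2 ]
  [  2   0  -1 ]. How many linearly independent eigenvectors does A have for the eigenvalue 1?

A − 1I = [[0, 0, 0], [-2, 0, 2], [2, 0, -2]].
This matrix has rank 1, so its null space has dimension 3 − 1 = 2.

2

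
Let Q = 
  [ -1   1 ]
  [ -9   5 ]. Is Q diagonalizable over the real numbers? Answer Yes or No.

No

Characteristic polynomial: p(r) = r^2 - 4r + 4 = (r - 2)^2.
r = 2 has algebraic multiplicity 2; rank(Q − 2I) = 1, so geometric multiplicity = 1.
Geometric multiplicity < algebraic multiplicity, so Q is not diagonalizable.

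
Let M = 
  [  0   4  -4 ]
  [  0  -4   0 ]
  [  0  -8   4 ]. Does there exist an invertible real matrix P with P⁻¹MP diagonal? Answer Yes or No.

Characteristic polynomial: p(r) = r^3 - 16r = r(r - 4)(r + 4).
All 3 eigenvalues are distinct, so M is diagonalizable.

Yes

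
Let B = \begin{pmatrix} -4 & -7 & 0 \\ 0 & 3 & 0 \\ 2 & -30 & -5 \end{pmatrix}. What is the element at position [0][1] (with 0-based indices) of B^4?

175

Characteristic polynomial: μ^3 + 6μ^2 - 7μ - 60 = (μ - 3)(μ + 4)(μ + 5), so the eigenvalues are -5, -4, 3.
μ=-5: eigenvector (0, 0, 1).
μ=3: eigenvector (-1, 1, -4).
μ=-4: eigenvector (1, 0, 2).
P = [[0, -1, 1], [0, 1, 0], [1, -4, 2]], D = diag(-5, 3, -4), P⁻¹ = [[-2, 2, 1], [0, 1, 0], [1, 1, 0]].
B⁴ = P·diag(625, 81, 256)·P⁻¹ = [[256, 175, 0], [0, 81, 0], [-738, 1438, 625]].
The requested entry is 175.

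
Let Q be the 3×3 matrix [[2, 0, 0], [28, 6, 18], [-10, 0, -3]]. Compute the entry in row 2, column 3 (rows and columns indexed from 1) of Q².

Characteristic polynomial: r^3 - 5r^2 - 12r + 36 = (r - 6)(r - 2)(r + 3), so the eigenvalues are -3, 2, 6.
r=-3: eigenvector (0, -2, 1).
r=6: eigenvector (0, 1, 0).
r=2: eigenvector (1, 2, -2).
P = [[0, 0, 1], [-2, 1, 2], [1, 0, -2]], D = diag(-3, 6, 2), P⁻¹ = [[2, 0, 1], [2, 1, 2], [1, 0, 0]].
Q² = P·diag(9, 36, 4)·P⁻¹ = [[4, 0, 0], [44, 36, 54], [10, 0, 9]].
The requested entry is 54.

54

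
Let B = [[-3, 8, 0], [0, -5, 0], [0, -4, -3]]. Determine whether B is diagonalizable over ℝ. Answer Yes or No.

Characteristic polynomial: p(r) = r^3 + 11r^2 + 39r + 45 = (r + 3)^2(r + 5).
r = -3 has algebraic multiplicity 2; rank(B + 3I) = 1, so geometric multiplicity = 2.
Every eigenvalue has geometric = algebraic multiplicity, so B is diagonalizable.

Yes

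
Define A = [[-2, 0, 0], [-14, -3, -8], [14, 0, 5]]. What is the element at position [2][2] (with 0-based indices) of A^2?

25

Characteristic polynomial: r^3 - 19r - 30 = (r - 5)(r + 2)(r + 3), so the eigenvalues are -3, -2, 5.
r=5: eigenvector (0, -1, 1).
r=-3: eigenvector (0, 1, 0).
r=-2: eigenvector (1, 2, -2).
P = [[0, 0, 1], [-1, 1, 2], [1, 0, -2]], D = diag(5, -3, -2), P⁻¹ = [[2, 0, 1], [0, 1, 1], [1, 0, 0]].
A² = P·diag(25, 9, 4)·P⁻¹ = [[4, 0, 0], [-42, 9, -16], [42, 0, 25]].
The requested entry is 25.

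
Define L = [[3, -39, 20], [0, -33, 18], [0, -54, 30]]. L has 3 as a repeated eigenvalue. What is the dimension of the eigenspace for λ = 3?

L − 3I = [[0, -39, 20], [0, -36, 18], [0, -54, 27]].
This matrix has rank 2, so its null space has dimension 3 − 2 = 1.

1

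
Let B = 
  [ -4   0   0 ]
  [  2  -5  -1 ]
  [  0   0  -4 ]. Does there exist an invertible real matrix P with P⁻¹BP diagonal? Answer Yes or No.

Characteristic polynomial: p(s) = s^3 + 13s^2 + 56s + 80 = (s + 4)^2(s + 5).
s = -4 has algebraic multiplicity 2; rank(B + 4I) = 1, so geometric multiplicity = 2.
Every eigenvalue has geometric = algebraic multiplicity, so B is diagonalizable.

Yes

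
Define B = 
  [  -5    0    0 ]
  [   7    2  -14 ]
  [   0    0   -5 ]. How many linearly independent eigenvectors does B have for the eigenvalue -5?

B + 5I = [[0, 0, 0], [7, 7, -14], [0, 0, 0]].
This matrix has rank 1, so its null space has dimension 3 − 1 = 2.

2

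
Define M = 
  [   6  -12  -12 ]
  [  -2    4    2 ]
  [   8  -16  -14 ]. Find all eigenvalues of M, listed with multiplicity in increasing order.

Characteristic polynomial: p(λ) = λ^3 + 4λ^2 - 12λ = λ(λ - 2)(λ + 6).
Roots (with multiplicity): -6, 0, 2.

-6, 0, 2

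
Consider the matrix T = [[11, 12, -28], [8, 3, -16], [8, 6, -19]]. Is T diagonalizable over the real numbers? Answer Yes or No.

Yes

Characteristic polynomial: p(μ) = μ^3 + 5μ^2 - 9μ - 45 = (μ - 3)(μ + 3)(μ + 5).
All 3 eigenvalues are distinct, so T is diagonalizable.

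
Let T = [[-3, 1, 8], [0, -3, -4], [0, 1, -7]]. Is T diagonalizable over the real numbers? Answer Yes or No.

No

Characteristic polynomial: p(μ) = μ^3 + 13μ^2 + 55μ + 75 = (μ + 3)(μ + 5)^2.
μ = -5 has algebraic multiplicity 2; rank(T + 5I) = 2, so geometric multiplicity = 1.
Geometric multiplicity < algebraic multiplicity, so T is not diagonalizable.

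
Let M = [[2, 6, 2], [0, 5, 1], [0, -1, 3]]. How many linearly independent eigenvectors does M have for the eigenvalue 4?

M − 4I = [[-2, 6, 2], [0, 1, 1], [0, -1, -1]].
This matrix has rank 2, so its null space has dimension 3 − 2 = 1.

1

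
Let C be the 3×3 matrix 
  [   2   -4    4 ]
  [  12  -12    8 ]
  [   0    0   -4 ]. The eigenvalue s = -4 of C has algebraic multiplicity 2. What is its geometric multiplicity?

C + 4I = [[6, -4, 4], [12, -8, 8], [0, 0, 0]].
This matrix has rank 1, so its null space has dimension 3 − 1 = 2.

2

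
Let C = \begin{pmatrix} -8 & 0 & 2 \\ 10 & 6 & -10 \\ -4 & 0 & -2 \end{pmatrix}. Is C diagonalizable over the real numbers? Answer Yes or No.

Characteristic polynomial: p(t) = t^3 + 4t^2 - 36t - 144 = (t - 6)(t + 4)(t + 6).
All 3 eigenvalues are distinct, so C is diagonalizable.

Yes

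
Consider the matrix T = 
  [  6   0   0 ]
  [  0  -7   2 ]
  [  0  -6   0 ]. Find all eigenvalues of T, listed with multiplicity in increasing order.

-4, -3, 6

Characteristic polynomial: p(λ) = λ^3 + λ^2 - 30λ - 72 = (λ - 6)(λ + 3)(λ + 4).
Roots (with multiplicity): -4, -3, 6.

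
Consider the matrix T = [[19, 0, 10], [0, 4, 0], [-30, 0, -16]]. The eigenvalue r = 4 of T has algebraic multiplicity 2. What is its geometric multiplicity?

2

T − 4I = [[15, 0, 10], [0, 0, 0], [-30, 0, -20]].
This matrix has rank 1, so its null space has dimension 3 − 1 = 2.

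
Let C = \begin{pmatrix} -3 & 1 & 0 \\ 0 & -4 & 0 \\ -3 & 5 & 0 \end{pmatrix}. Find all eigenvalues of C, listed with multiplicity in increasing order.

-4, -3, 0

Characteristic polynomial: p(λ) = λ^3 + 7λ^2 + 12λ = λ(λ + 3)(λ + 4).
Roots (with multiplicity): -4, -3, 0.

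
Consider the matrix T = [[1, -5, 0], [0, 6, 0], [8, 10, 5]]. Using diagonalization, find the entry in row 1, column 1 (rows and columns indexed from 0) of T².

36

Characteristic polynomial: λ^3 - 12λ^2 + 41λ - 30 = (λ - 6)(λ - 5)(λ - 1), so the eigenvalues are 1, 5, 6.
λ=5: eigenvector (0, 0, 1).
λ=6: eigenvector (-1, 1, 2).
λ=1: eigenvector (1, 0, -2).
P = [[0, -1, 1], [0, 1, 0], [1, 2, -2]], D = diag(5, 6, 1), P⁻¹ = [[2, 0, 1], [0, 1, 0], [1, 1, 0]].
T² = P·diag(25, 36, 1)·P⁻¹ = [[1, -35, 0], [0, 36, 0], [48, 70, 25]].
The requested entry is 36.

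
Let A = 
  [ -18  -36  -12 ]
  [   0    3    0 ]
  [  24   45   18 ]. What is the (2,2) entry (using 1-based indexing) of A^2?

9

Characteristic polynomial: r^3 - 3r^2 - 36r + 108 = (r - 6)(r - 3)(r + 6), so the eigenvalues are -6, 3, 6.
r=-6: eigenvector (1, 0, -1).
r=3: eigenvector (0, 1, -3).
r=6: eigenvector (-1, 0, 2).
P = [[1, 0, -1], [0, 1, 0], [-1, -3, 2]], D = diag(-6, 3, 6), P⁻¹ = [[2, 3, 1], [0, 1, 0], [1, 3, 1]].
A² = P·diag(36, 9, 36)·P⁻¹ = [[36, 0, 0], [0, 9, 0], [0, 81, 36]].
The requested entry is 9.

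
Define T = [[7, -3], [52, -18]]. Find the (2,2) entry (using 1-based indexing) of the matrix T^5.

-63588

Characteristic polynomial: s^2 + 11s + 30 = (s + 5)(s + 6), so the eigenvalues are -6, -5.
s=-6: eigenvector (3, 13).
s=-5: eigenvector (1, 4).
P = [[3, 1], [13, 4]], D = diag(-6, -5), P⁻¹ = [[-4, 1], [13, -3]].
T⁵ = P·diag(-7776, -3125)·P⁻¹ = [[52687, -13953], [241852, -63588]].
The requested entry is -63588.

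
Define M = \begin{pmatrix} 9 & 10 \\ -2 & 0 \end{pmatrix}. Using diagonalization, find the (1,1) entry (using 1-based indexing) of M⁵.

Characteristic polynomial: t^2 - 9t + 20 = (t - 5)(t - 4), so the eigenvalues are 4, 5.
t=4: eigenvector (-2, 1).
t=5: eigenvector (5, -2).
P = [[-2, 5], [1, -2]], D = diag(4, 5), P⁻¹ = [[2, 5], [1, 2]].
M⁵ = P·diag(1024, 3125)·P⁻¹ = [[11529, 21010], [-4202, -7380]].
The requested entry is 11529.

11529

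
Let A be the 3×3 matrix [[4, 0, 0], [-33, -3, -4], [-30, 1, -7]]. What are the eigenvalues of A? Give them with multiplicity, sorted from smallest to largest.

-5, -5, 4

Characteristic polynomial: p(μ) = μ^3 + 6μ^2 - 15μ - 100 = (μ - 4)(μ + 5)^2.
Roots (with multiplicity): -5, -5, 4.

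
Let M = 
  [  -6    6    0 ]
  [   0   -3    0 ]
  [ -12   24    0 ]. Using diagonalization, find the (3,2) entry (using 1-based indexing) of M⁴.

-5184

Characteristic polynomial: r^3 + 9r^2 + 18r = r(r + 3)(r + 6), so the eigenvalues are -6, -3, 0.
r=-6: eigenvector (1, 0, 2).
r=-3: eigenvector (2, 1, 0).
r=0: eigenvector (0, 0, 1).
P = [[1, 2, 0], [0, 1, 0], [2, 0, 1]], D = diag(-6, -3, 0), P⁻¹ = [[1, -2, 0], [0, 1, 0], [-2, 4, 1]].
M⁴ = P·diag(1296, 81, 0)·P⁻¹ = [[1296, -2430, 0], [0, 81, 0], [2592, -5184, 0]].
The requested entry is -5184.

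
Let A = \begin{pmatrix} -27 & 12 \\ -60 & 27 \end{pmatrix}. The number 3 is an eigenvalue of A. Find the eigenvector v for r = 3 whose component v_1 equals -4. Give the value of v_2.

A − 3I = [[-30, 12], [-60, 24]].
Solving (A − 3I)v = 0 gives the eigenspace spanned by (-4, -10).
With v_1 = -4, v = (-4, -10), so v_2 = -10.

-10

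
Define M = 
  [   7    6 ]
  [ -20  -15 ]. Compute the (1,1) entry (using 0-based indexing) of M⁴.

3345

Characteristic polynomial: s^2 + 8s + 15 = (s + 3)(s + 5), so the eigenvalues are -5, -3.
s=-5: eigenvector (1, -2).
s=-3: eigenvector (3, -5).
P = [[1, 3], [-2, -5]], D = diag(-5, -3), P⁻¹ = [[-5, -3], [2, 1]].
M⁴ = P·diag(625, 81)·P⁻¹ = [[-2639, -1632], [5440, 3345]].
The requested entry is 3345.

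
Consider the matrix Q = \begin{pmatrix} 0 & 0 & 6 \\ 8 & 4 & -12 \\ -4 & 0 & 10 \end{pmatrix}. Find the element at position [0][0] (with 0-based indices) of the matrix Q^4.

Characteristic polynomial: s^3 - 14s^2 + 64s - 96 = (s - 6)(s - 4)^2, so the eigenvalues are 4, 4, 6.
s=6: eigenvector (1, -2, 1).
s=4: eigenvector (0, 1, 0).
s=4: eigenvector (3, -3, 2).
P = [[1, 0, 3], [-2, 1, -3], [1, 0, 2]], D = diag(6, 4, 4), P⁻¹ = [[-2, 0, 3], [-1, 1, 3], [1, 0, -1]].
Q⁴ = P·diag(1296, 256, 256)·P⁻¹ = [[-1824, 0, 3120], [4160, 256, -6240], [-2080, 0, 3376]].
The requested entry is -1824.

-1824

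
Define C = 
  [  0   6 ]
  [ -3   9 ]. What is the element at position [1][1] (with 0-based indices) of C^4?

Characteristic polynomial: r^2 - 9r + 18 = (r - 6)(r - 3), so the eigenvalues are 3, 6.
r=6: eigenvector (1, 1).
r=3: eigenvector (2, 1).
P = [[1, 2], [1, 1]], D = diag(6, 3), P⁻¹ = [[-1, 2], [1, -1]].
C⁴ = P·diag(1296, 81)·P⁻¹ = [[-1134, 2430], [-1215, 2511]].
The requested entry is 2511.

2511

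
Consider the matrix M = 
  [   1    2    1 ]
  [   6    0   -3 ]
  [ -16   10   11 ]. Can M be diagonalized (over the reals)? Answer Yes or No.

No

Characteristic polynomial: p(λ) = λ^3 - 12λ^2 + 45λ - 54 = (λ - 6)(λ - 3)^2.
λ = 3 has algebraic multiplicity 2; rank(M − 3I) = 2, so geometric multiplicity = 1.
Geometric multiplicity < algebraic multiplicity, so M is not diagonalizable.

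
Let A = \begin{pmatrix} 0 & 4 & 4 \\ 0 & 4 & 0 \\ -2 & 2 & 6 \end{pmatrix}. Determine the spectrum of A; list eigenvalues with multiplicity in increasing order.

2, 4, 4

Characteristic polynomial: p(λ) = λ^3 - 10λ^2 + 32λ - 32 = (λ - 4)^2(λ - 2).
Roots (with multiplicity): 2, 4, 4.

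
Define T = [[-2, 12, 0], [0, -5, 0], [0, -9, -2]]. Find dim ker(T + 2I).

T + 2I = [[0, 12, 0], [0, -3, 0], [0, -9, 0]].
This matrix has rank 1, so its null space has dimension 3 − 1 = 2.

2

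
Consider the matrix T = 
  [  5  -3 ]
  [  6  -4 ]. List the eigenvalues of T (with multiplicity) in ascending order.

Characteristic polynomial: p(r) = r^2 - r - 2 = (r - 2)(r + 1).
Roots (with multiplicity): -1, 2.

-1, 2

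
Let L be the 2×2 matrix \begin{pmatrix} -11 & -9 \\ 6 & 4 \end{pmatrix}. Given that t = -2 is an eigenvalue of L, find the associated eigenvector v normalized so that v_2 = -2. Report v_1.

L + 2I = [[-9, -9], [6, 6]].
Solving (L + 2I)v = 0 gives the eigenspace spanned by (2, -2).
With v_2 = -2, v = (2, -2), so v_1 = 2.

2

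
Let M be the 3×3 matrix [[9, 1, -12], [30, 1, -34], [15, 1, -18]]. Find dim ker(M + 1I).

M + 1I = [[10, 1, -12], [30, 2, -34], [15, 1, -17]].
This matrix has rank 2, so its null space has dimension 3 − 2 = 1.

1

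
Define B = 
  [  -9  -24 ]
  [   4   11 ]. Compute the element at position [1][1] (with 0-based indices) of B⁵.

Characteristic polynomial: μ^2 - 2μ - 3 = (μ - 3)(μ + 1), so the eigenvalues are -1, 3.
μ=-1: eigenvector (3, -1).
μ=3: eigenvector (-2, 1).
P = [[3, -2], [-1, 1]], D = diag(-1, 3), P⁻¹ = [[1, 2], [1, 3]].
B⁵ = P·diag(-1, 243)·P⁻¹ = [[-489, -1464], [244, 731]].
The requested entry is 731.

731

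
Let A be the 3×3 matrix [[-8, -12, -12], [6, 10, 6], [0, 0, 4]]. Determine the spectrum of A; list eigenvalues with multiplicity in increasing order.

Characteristic polynomial: p(t) = t^3 - 6t^2 + 32 = (t - 4)^2(t + 2).
Roots (with multiplicity): -2, 4, 4.

-2, 4, 4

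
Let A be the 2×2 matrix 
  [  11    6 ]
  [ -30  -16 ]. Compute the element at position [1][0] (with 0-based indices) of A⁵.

Characteristic polynomial: μ^2 + 5μ + 4 = (μ + 1)(μ + 4), so the eigenvalues are -4, -1.
μ=-1: eigenvector (1, -2).
μ=-4: eigenvector (-2, 5).
P = [[1, -2], [-2, 5]], D = diag(-1, -4), P⁻¹ = [[5, 2], [2, 1]].
A⁵ = P·diag(-1, -1024)·P⁻¹ = [[4091, 2046], [-10230, -5116]].
The requested entry is -10230.

-10230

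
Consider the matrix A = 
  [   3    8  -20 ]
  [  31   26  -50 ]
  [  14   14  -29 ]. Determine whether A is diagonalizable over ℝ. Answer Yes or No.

Yes

Characteristic polynomial: p(r) = r^3 - 31r - 30 = (r - 6)(r + 1)(r + 5).
All 3 eigenvalues are distinct, so A is diagonalizable.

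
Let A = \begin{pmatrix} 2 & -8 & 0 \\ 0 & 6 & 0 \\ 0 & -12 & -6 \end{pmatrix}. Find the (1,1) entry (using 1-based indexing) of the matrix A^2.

Characteristic polynomial: μ^3 - 2μ^2 - 36μ + 72 = (μ - 6)(μ - 2)(μ + 6), so the eigenvalues are -6, 2, 6.
μ=6: eigenvector (-2, 1, -1).
μ=2: eigenvector (1, 0, 0).
μ=-6: eigenvector (0, 0, 1).
P = [[-2, 1, 0], [1, 0, 0], [-1, 0, 1]], D = diag(6, 2, -6), P⁻¹ = [[0, 1, 0], [1, 2, 0], [0, 1, 1]].
A² = P·diag(36, 4, 36)·P⁻¹ = [[4, -64, 0], [0, 36, 0], [0, 0, 36]].
The requested entry is 4.

4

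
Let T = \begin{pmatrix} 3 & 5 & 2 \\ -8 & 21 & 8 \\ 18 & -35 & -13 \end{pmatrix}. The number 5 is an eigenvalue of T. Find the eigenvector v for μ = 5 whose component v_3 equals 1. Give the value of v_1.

T − 5I = [[-2, 5, 2], [-8, 16, 8], [18, -35, -18]].
Solving (T − 5I)v = 0 gives the eigenspace spanned by (1, 0, 1).
With v_3 = 1, v = (1, 0, 1), so v_1 = 1.

1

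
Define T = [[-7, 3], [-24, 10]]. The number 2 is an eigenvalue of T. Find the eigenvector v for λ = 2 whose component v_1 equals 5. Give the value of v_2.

T − 2I = [[-9, 3], [-24, 8]].
Solving (T − 2I)v = 0 gives the eigenspace spanned by (5, 15).
With v_1 = 5, v = (5, 15), so v_2 = 15.

15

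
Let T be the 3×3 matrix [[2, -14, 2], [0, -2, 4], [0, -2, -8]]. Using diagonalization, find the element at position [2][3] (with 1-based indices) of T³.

Characteristic polynomial: s^3 + 8s^2 + 4s - 48 = (s - 2)(s + 4)(s + 6), so the eigenvalues are -6, -4, 2.
s=2: eigenvector (1, 0, 0).
s=-4: eigenvector (5, 2, -1).
s=-6: eigenvector (2, 1, -1).
P = [[1, 5, 2], [0, 2, 1], [0, -1, -1]], D = diag(2, -4, -6), P⁻¹ = [[1, -3, -1], [0, 1, 1], [0, -1, -2]].
T³ = P·diag(8, -64, -216)·P⁻¹ = [[8, 88, 536], [0, 88, 304], [0, -152, -368]].
The requested entry is 304.

304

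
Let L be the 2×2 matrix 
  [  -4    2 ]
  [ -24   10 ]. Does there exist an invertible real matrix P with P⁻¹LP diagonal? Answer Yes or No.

Yes

Characteristic polynomial: p(s) = s^2 - 6s + 8 = (s - 4)(s - 2).
All 2 eigenvalues are distinct, so L is diagonalizable.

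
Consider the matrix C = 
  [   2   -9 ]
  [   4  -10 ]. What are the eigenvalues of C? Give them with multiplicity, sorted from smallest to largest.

-4, -4

Characteristic polynomial: p(r) = r^2 + 8r + 16 = (r + 4)^2.
Roots (with multiplicity): -4, -4.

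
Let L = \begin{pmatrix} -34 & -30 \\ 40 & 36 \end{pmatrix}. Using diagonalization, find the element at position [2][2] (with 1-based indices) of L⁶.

Characteristic polynomial: λ^2 - 2λ - 24 = (λ - 6)(λ + 4), so the eigenvalues are -4, 6.
λ=-4: eigenvector (-1, 1).
λ=6: eigenvector (-3, 4).
P = [[-1, -3], [1, 4]], D = diag(-4, 6), P⁻¹ = [[-4, -3], [1, 1]].
L⁶ = P·diag(4096, 46656)·P⁻¹ = [[-123584, -127680], [170240, 174336]].
The requested entry is 174336.

174336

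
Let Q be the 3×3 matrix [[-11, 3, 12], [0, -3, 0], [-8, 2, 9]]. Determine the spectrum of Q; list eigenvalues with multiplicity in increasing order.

Characteristic polynomial: p(t) = t^3 + 5t^2 + 3t - 9 = (t - 1)(t + 3)^2.
Roots (with multiplicity): -3, -3, 1.

-3, -3, 1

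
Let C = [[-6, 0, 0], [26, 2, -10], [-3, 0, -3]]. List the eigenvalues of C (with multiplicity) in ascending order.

-6, -3, 2

Characteristic polynomial: p(r) = r^3 + 7r^2 - 36 = (r - 2)(r + 3)(r + 6).
Roots (with multiplicity): -6, -3, 2.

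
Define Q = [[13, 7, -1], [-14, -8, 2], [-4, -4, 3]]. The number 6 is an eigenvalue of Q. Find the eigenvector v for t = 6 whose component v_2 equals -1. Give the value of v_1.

Q − 6I = [[7, 7, -1], [-14, -14, 2], [-4, -4, -3]].
Solving (Q − 6I)v = 0 gives the eigenspace spanned by (1, -1, 0).
With v_2 = -1, v = (1, -1, 0), so v_1 = 1.

1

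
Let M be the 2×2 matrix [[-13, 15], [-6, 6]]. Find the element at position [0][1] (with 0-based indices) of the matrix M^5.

11715

Characteristic polynomial: λ^2 + 7λ + 12 = (λ + 3)(λ + 4), so the eigenvalues are -4, -3.
λ=-4: eigenvector (-5, -3).
λ=-3: eigenvector (-3, -2).
P = [[-5, -3], [-3, -2]], D = diag(-4, -3), P⁻¹ = [[-2, 3], [3, -5]].
M⁵ = P·diag(-1024, -243)·P⁻¹ = [[-8053, 11715], [-4686, 6786]].
The requested entry is 11715.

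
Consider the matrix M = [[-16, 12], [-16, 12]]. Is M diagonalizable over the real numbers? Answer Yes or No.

Characteristic polynomial: p(λ) = λ^2 + 4λ = λ(λ + 4).
All 2 eigenvalues are distinct, so M is diagonalizable.

Yes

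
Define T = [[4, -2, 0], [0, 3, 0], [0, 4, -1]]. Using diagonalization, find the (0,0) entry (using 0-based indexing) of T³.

64

Characteristic polynomial: r^3 - 6r^2 + 5r + 12 = (r - 4)(r - 3)(r + 1), so the eigenvalues are -1, 3, 4.
r=4: eigenvector (1, 0, 0).
r=3: eigenvector (2, 1, 1).
r=-1: eigenvector (0, 0, 1).
P = [[1, 2, 0], [0, 1, 0], [0, 1, 1]], D = diag(4, 3, -1), P⁻¹ = [[1, -2, 0], [0, 1, 0], [0, -1, 1]].
T³ = P·diag(64, 27, -1)·P⁻¹ = [[64, -74, 0], [0, 27, 0], [0, 28, -1]].
The requested entry is 64.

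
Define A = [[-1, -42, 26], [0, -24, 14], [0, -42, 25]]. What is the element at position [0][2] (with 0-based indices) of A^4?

Characteristic polynomial: t^3 - 13t - 12 = (t - 4)(t + 1)(t + 3), so the eigenvalues are -3, -1, 4.
t=-1: eigenvector (1, 0, 0).
t=-3: eigenvector (-3, -2, -3).
t=4: eigenvector (2, 1, 2).
P = [[1, -3, 2], [0, -2, 1], [0, -3, 2]], D = diag(-1, -3, 4), P⁻¹ = [[1, 0, -1], [0, -2, 1], [0, -3, 2]].
A⁴ = P·diag(1, 81, 256)·P⁻¹ = [[1, -1050, 780], [0, -444, 350], [0, -1050, 781]].
The requested entry is 780.

780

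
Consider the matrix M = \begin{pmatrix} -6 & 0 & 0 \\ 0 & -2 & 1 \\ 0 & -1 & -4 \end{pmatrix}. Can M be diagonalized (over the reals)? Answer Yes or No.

Characteristic polynomial: p(λ) = λ^3 + 12λ^2 + 45λ + 54 = (λ + 3)^2(λ + 6).
λ = -3 has algebraic multiplicity 2; rank(M + 3I) = 2, so geometric multiplicity = 1.
Geometric multiplicity < algebraic multiplicity, so M is not diagonalizable.

No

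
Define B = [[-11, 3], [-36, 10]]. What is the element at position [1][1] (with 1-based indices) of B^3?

-35

Characteristic polynomial: t^2 + t - 2 = (t - 1)(t + 2), so the eigenvalues are -2, 1.
t=-2: eigenvector (1, 3).
t=1: eigenvector (1, 4).
P = [[1, 1], [3, 4]], D = diag(-2, 1), P⁻¹ = [[4, -1], [-3, 1]].
B³ = P·diag(-8, 1)·P⁻¹ = [[-35, 9], [-108, 28]].
The requested entry is -35.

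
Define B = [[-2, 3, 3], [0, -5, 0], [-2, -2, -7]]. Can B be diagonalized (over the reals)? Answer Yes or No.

Characteristic polynomial: p(λ) = λ^3 + 14λ^2 + 65λ + 100 = (λ + 4)(λ + 5)^2.
λ = -5 has algebraic multiplicity 2; rank(B + 5I) = 1, so geometric multiplicity = 2.
Every eigenvalue has geometric = algebraic multiplicity, so B is diagonalizable.

Yes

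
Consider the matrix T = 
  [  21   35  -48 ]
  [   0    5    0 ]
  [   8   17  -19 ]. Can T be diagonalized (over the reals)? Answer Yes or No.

No

Characteristic polynomial: p(λ) = λ^3 - 7λ^2 - 5λ + 75 = (λ - 5)^2(λ + 3).
λ = 5 has algebraic multiplicity 2; rank(T − 5I) = 2, so geometric multiplicity = 1.
Geometric multiplicity < algebraic multiplicity, so T is not diagonalizable.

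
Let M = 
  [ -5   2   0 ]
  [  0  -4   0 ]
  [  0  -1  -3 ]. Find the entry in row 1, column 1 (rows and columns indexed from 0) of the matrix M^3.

Characteristic polynomial: s^3 + 12s^2 + 47s + 60 = (s + 3)(s + 4)(s + 5), so the eigenvalues are -5, -4, -3.
s=-5: eigenvector (1, 0, 0).
s=-4: eigenvector (2, 1, 1).
s=-3: eigenvector (0, 0, 1).
P = [[1, 2, 0], [0, 1, 0], [0, 1, 1]], D = diag(-5, -4, -3), P⁻¹ = [[1, -2, 0], [0, 1, 0], [0, -1, 1]].
M³ = P·diag(-125, -64, -27)·P⁻¹ = [[-125, 122, 0], [0, -64, 0], [0, -37, -27]].
The requested entry is -64.

-64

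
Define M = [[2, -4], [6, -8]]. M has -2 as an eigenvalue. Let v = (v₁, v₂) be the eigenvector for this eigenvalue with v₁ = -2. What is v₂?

M + 2I = [[4, -4], [6, -6]].
Solving (M + 2I)v = 0 gives the eigenspace spanned by (-2, -2).
With v₁ = -2, v = (-2, -2), so v₂ = -2.

-2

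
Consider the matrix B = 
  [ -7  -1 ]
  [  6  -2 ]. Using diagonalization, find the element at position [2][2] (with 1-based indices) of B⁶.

Characteristic polynomial: λ^2 + 9λ + 20 = (λ + 4)(λ + 5), so the eigenvalues are -5, -4.
λ=-4: eigenvector (-1, 3).
λ=-5: eigenvector (1, -2).
P = [[-1, 1], [3, -2]], D = diag(-4, -5), P⁻¹ = [[2, 1], [3, 1]].
B⁶ = P·diag(4096, 15625)·P⁻¹ = [[38683, 11529], [-69174, -18962]].
The requested entry is -18962.

-18962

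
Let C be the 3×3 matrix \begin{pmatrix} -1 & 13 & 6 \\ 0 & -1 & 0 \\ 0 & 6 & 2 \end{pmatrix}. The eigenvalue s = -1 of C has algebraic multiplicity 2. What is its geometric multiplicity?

C + 1I = [[0, 13, 6], [0, 0, 0], [0, 6, 3]].
This matrix has rank 2, so its null space has dimension 3 − 2 = 1.

1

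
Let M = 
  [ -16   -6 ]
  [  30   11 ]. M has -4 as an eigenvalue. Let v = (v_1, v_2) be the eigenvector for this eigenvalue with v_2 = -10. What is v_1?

5

M + 4I = [[-12, -6], [30, 15]].
Solving (M + 4I)v = 0 gives the eigenspace spanned by (5, -10).
With v_2 = -10, v = (5, -10), so v_1 = 5.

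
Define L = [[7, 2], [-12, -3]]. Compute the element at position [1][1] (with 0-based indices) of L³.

Characteristic polynomial: s^2 - 4s + 3 = (s - 3)(s - 1), so the eigenvalues are 1, 3.
s=3: eigenvector (1, -2).
s=1: eigenvector (-1, 3).
P = [[1, -1], [-2, 3]], D = diag(3, 1), P⁻¹ = [[3, 1], [2, 1]].
L³ = P·diag(27, 1)·P⁻¹ = [[79, 26], [-156, -51]].
The requested entry is -51.

-51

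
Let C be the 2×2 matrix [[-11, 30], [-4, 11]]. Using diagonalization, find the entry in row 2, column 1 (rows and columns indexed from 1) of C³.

-4

Characteristic polynomial: t^2 - 1 = (t - 1)(t + 1), so the eigenvalues are -1, 1.
t=1: eigenvector (-5, -2).
t=-1: eigenvector (3, 1).
P = [[-5, 3], [-2, 1]], D = diag(1, -1), P⁻¹ = [[1, -3], [2, -5]].
C³ = P·diag(1, -1)·P⁻¹ = [[-11, 30], [-4, 11]].
The requested entry is -4.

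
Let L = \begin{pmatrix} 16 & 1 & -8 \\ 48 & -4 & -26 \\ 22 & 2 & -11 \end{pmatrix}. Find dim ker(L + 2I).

L + 2I = [[18, 1, -8], [48, -2, -26], [22, 2, -9]].
This matrix has rank 2, so its null space has dimension 3 − 2 = 1.

1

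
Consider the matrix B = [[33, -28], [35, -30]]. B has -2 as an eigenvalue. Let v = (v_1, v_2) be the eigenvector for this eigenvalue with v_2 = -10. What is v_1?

B + 2I = [[35, -28], [35, -28]].
Solving (B + 2I)v = 0 gives the eigenspace spanned by (-8, -10).
With v_2 = -10, v = (-8, -10), so v_1 = -8.

-8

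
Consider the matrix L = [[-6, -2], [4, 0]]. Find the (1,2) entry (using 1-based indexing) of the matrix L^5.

Characteristic polynomial: s^2 + 6s + 8 = (s + 2)(s + 4), so the eigenvalues are -4, -2.
s=-4: eigenvector (-1, 1).
s=-2: eigenvector (-1, 2).
P = [[-1, -1], [1, 2]], D = diag(-4, -2), P⁻¹ = [[-2, -1], [1, 1]].
L⁵ = P·diag(-1024, -32)·P⁻¹ = [[-2016, -992], [1984, 960]].
The requested entry is -992.

-992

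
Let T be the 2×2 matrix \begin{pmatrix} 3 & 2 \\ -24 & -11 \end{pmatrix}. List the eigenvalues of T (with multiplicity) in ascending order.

Characteristic polynomial: p(λ) = λ^2 + 8λ + 15 = (λ + 3)(λ + 5).
Roots (with multiplicity): -5, -3.

-5, -3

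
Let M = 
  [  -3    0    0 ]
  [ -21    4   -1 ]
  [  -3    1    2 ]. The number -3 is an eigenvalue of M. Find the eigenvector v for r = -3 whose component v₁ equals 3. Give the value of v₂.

M + 3I = [[0, 0, 0], [-21, 7, -1], [-3, 1, 5]].
Solving (M + 3I)v = 0 gives the eigenspace spanned by (3, 9, 0).
With v₁ = 3, v = (3, 9, 0), so v₂ = 9.

9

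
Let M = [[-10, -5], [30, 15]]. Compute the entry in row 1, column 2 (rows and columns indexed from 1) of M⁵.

-3125

Characteristic polynomial: μ^2 - 5μ = μ(μ - 5), so the eigenvalues are 0, 5.
μ=0: eigenvector (1, -2).
μ=5: eigenvector (-1, 3).
P = [[1, -1], [-2, 3]], D = diag(0, 5), P⁻¹ = [[3, 1], [2, 1]].
M⁵ = P·diag(0, 3125)·P⁻¹ = [[-6250, -3125], [18750, 9375]].
The requested entry is -3125.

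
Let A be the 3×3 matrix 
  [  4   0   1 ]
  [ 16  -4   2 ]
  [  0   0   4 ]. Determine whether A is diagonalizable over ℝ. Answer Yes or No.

Characteristic polynomial: p(μ) = μ^3 - 4μ^2 - 16μ + 64 = (μ - 4)^2(μ + 4).
μ = 4 has algebraic multiplicity 2; rank(A − 4I) = 2, so geometric multiplicity = 1.
Geometric multiplicity < algebraic multiplicity, so A is not diagonalizable.

No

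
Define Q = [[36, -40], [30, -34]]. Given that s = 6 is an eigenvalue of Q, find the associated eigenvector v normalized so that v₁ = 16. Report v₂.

Q − 6I = [[30, -40], [30, -40]].
Solving (Q − 6I)v = 0 gives the eigenspace spanned by (16, 12).
With v₁ = 16, v = (16, 12), so v₂ = 12.

12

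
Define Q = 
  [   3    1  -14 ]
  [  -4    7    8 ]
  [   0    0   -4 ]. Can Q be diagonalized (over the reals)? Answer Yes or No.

No

Characteristic polynomial: p(t) = t^3 - 6t^2 - 15t + 100 = (t - 5)^2(t + 4).
t = 5 has algebraic multiplicity 2; rank(Q − 5I) = 2, so geometric multiplicity = 1.
Geometric multiplicity < algebraic multiplicity, so Q is not diagonalizable.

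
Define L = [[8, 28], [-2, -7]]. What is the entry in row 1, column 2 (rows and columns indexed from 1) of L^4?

28

Characteristic polynomial: s^2 - s = s(s - 1), so the eigenvalues are 0, 1.
s=0: eigenvector (-7, 2).
s=1: eigenvector (-4, 1).
P = [[-7, -4], [2, 1]], D = diag(0, 1), P⁻¹ = [[1, 4], [-2, -7]].
L⁴ = P·diag(0, 1)·P⁻¹ = [[8, 28], [-2, -7]].
The requested entry is 28.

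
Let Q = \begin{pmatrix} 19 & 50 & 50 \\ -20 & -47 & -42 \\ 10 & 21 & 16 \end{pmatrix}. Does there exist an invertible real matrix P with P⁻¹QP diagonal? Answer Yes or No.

Yes

Characteristic polynomial: p(μ) = μ^3 + 12μ^2 + 41μ + 30 = (μ + 1)(μ + 5)(μ + 6).
All 3 eigenvalues are distinct, so Q is diagonalizable.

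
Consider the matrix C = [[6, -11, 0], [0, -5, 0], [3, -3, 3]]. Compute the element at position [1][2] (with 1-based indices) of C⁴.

-671

Characteristic polynomial: t^3 - 4t^2 - 27t + 90 = (t - 6)(t - 3)(t + 5), so the eigenvalues are -5, 3, 6.
t=6: eigenvector (1, 0, 1).
t=3: eigenvector (0, 0, 1).
t=-5: eigenvector (1, 1, 0).
P = [[1, 0, 1], [0, 0, 1], [1, 1, 0]], D = diag(6, 3, -5), P⁻¹ = [[1, -1, 0], [-1, 1, 1], [0, 1, 0]].
C⁴ = P·diag(1296, 81, 625)·P⁻¹ = [[1296, -671, 0], [0, 625, 0], [1215, -1215, 81]].
The requested entry is -671.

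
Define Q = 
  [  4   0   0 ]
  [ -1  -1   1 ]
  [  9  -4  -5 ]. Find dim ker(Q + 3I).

1

Q + 3I = [[7, 0, 0], [-1, 2, 1], [9, -4, -2]].
This matrix has rank 2, so its null space has dimension 3 − 2 = 1.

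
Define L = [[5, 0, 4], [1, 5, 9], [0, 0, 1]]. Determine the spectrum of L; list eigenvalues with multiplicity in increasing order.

Characteristic polynomial: p(t) = t^3 - 11t^2 + 35t - 25 = (t - 5)^2(t - 1).
Roots (with multiplicity): 1, 5, 5.

1, 5, 5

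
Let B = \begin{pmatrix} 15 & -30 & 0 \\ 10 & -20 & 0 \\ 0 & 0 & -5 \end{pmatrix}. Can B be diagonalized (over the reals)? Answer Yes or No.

Yes

Characteristic polynomial: p(t) = t^3 + 10t^2 + 25t = t(t + 5)^2.
t = -5 has algebraic multiplicity 2; rank(B + 5I) = 1, so geometric multiplicity = 2.
Every eigenvalue has geometric = algebraic multiplicity, so B is diagonalizable.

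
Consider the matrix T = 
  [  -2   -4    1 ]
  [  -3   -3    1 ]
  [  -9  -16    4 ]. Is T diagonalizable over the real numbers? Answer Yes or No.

Characteristic polynomial: p(s) = s^3 + s^2 - s - 1 = (s - 1)(s + 1)^2.
s = -1 has algebraic multiplicity 2; rank(T + 1I) = 2, so geometric multiplicity = 1.
Geometric multiplicity < algebraic multiplicity, so T is not diagonalizable.

No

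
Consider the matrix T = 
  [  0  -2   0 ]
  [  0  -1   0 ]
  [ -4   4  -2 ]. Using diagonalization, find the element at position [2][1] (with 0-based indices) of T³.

4

Characteristic polynomial: r^3 + 3r^2 + 2r = r(r + 1)(r + 2), so the eigenvalues are -2, -1, 0.
r=0: eigenvector (1, 0, -2).
r=-2: eigenvector (0, 0, 1).
r=-1: eigenvector (2, 1, -4).
P = [[1, 0, 2], [0, 0, 1], [-2, 1, -4]], D = diag(0, -2, -1), P⁻¹ = [[1, -2, 0], [2, 0, 1], [0, 1, 0]].
T³ = P·diag(0, -8, -1)·P⁻¹ = [[0, -2, 0], [0, -1, 0], [-16, 4, -8]].
The requested entry is 4.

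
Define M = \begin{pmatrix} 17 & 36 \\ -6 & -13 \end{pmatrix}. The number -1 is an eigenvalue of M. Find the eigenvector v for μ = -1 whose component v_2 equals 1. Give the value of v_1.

-2

M + 1I = [[18, 36], [-6, -12]].
Solving (M + 1I)v = 0 gives the eigenspace spanned by (-2, 1).
With v_2 = 1, v = (-2, 1), so v_1 = -2.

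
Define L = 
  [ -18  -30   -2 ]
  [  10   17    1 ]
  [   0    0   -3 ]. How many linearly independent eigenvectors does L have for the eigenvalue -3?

1

L + 3I = [[-15, -30, -2], [10, 20, 1], [0, 0, 0]].
This matrix has rank 2, so its null space has dimension 3 − 2 = 1.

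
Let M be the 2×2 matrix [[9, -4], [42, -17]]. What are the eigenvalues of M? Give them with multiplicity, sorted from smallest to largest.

-5, -3

Characteristic polynomial: p(λ) = λ^2 + 8λ + 15 = (λ + 3)(λ + 5).
Roots (with multiplicity): -5, -3.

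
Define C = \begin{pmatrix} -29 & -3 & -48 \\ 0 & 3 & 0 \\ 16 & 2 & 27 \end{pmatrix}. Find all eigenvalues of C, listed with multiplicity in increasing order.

Characteristic polynomial: p(t) = t^3 - t^2 - 21t + 45 = (t - 3)^2(t + 5).
Roots (with multiplicity): -5, 3, 3.

-5, 3, 3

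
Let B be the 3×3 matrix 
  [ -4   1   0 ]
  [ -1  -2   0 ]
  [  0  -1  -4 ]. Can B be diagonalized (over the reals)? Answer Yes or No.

No

Characteristic polynomial: p(s) = s^3 + 10s^2 + 33s + 36 = (s + 3)^2(s + 4).
s = -3 has algebraic multiplicity 2; rank(B + 3I) = 2, so geometric multiplicity = 1.
Geometric multiplicity < algebraic multiplicity, so B is not diagonalizable.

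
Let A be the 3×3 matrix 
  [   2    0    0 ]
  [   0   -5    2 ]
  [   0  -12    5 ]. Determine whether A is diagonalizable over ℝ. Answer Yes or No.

Yes

Characteristic polynomial: p(μ) = μ^3 - 2μ^2 - μ + 2 = (μ - 2)(μ - 1)(μ + 1).
All 3 eigenvalues are distinct, so A is diagonalizable.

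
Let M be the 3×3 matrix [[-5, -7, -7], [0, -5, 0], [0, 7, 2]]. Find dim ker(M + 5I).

2

M + 5I = [[0, -7, -7], [0, 0, 0], [0, 7, 7]].
This matrix has rank 1, so its null space has dimension 3 − 1 = 2.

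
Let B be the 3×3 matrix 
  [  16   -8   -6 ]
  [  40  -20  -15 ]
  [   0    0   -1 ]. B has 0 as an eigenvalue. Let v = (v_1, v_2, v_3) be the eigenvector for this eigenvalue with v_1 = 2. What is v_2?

4

B = [[16, -8, -6], [40, -20, -15], [0, 0, -1]].
Solving (B)v = 0 gives the eigenspace spanned by (2, 4, 0).
With v_1 = 2, v = (2, 4, 0), so v_2 = 4.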